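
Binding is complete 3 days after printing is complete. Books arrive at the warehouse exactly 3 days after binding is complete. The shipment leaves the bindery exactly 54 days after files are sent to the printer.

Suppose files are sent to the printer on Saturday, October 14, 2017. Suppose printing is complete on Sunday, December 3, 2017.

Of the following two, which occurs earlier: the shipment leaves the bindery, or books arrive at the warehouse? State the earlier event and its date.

The shipment leaves the bindery — Thursday, December 7, 2017

Files are sent to the printer: Oct 14, 2017.
The shipment leaves the bindery: Oct 14, 2017 + 54 days = Dec 7, 2017.
Printing is complete: Dec 3, 2017.
Binding is complete: Dec 3, 2017 + 3 days = Dec 6, 2017.
Books arrive at the warehouse: Dec 6, 2017 + 3 days = Dec 9, 2017.
Comparing: the shipment leaves the bindery on Dec 7, 2017 vs books arrive at the warehouse on Dec 9, 2017. Earlier: the shipment leaves the bindery.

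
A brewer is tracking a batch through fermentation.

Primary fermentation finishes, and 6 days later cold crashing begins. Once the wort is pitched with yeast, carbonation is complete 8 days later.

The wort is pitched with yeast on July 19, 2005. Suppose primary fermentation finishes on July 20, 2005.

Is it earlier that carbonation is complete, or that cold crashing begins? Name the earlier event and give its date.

The wort is pitched with yeast: Jul 19, 2005.
Carbonation is complete: Jul 19, 2005 + 8 days = Jul 27, 2005.
Primary fermentation finishes: Jul 20, 2005.
Cold crashing begins: Jul 20, 2005 + 6 days = Jul 26, 2005.
Comparing: carbonation is complete on Jul 27, 2005 vs cold crashing begins on Jul 26, 2005. Earlier: cold crashing begins.

Cold crashing begins — July 26, 2005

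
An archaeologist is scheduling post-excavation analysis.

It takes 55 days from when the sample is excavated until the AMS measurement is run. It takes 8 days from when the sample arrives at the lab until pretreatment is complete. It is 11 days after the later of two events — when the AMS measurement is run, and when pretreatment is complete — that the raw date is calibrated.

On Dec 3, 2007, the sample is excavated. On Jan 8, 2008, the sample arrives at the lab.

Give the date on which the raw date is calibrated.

The sample is excavated: Dec 3, 2007.
The AMS measurement is run: Dec 3, 2007 + 55 days = Jan 27, 2008.
The sample arrives at the lab: Jan 8, 2008.
Pretreatment is complete: Jan 8, 2008 + 8 days = Jan 16, 2008.
Both prerequisites met — the AMS measurement is run (Jan 27, 2008), pretreatment is complete (Jan 16, 2008); the later is Jan 27, 2008.
The raw date is calibrated: Jan 27, 2008 + 11 days = Feb 7, 2008.

Feb 7, 2008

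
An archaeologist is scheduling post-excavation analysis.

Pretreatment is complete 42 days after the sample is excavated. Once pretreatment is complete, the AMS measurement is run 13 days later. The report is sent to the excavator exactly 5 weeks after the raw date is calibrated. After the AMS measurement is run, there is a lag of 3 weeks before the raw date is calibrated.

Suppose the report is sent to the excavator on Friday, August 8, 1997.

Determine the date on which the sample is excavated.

Saturday, April 19, 1997

The report is sent to the excavator: Aug 8, 1997.
The raw date is calibrated: Aug 8, 1997 − 5 weeks = Jul 4, 1997.
The AMS measurement is run: Jul 4, 1997 − 3 weeks = Jun 13, 1997.
Pretreatment is complete: Jun 13, 1997 − 13 days = May 31, 1997.
The sample is excavated: May 31, 1997 − 42 days = Apr 19, 1997.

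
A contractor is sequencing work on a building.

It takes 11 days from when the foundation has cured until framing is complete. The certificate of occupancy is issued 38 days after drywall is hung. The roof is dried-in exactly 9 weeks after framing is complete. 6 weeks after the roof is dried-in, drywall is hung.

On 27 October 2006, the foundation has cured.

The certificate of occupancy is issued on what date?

The foundation has cured: Oct 27, 2006.
Framing is complete: Oct 27, 2006 + 11 days = Nov 7, 2006.
The roof is dried-in: Nov 7, 2006 + 9 weeks = Jan 9, 2007.
Drywall is hung: Jan 9, 2007 + 6 weeks = Feb 20, 2007.
The certificate of occupancy is issued: Feb 20, 2007 + 38 days = Mar 30, 2007.

30 March 2007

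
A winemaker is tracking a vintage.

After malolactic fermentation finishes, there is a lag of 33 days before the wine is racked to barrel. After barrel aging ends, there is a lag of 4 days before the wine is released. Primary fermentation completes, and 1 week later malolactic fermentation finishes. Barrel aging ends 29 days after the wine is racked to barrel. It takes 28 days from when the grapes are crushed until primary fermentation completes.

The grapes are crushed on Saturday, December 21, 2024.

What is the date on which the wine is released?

Tuesday, April 1, 2025

The grapes are crushed: Dec 21, 2024.
Primary fermentation completes: Dec 21, 2024 + 28 days = Jan 18, 2025.
Malolactic fermentation finishes: Jan 18, 2025 + 1 week = Jan 25, 2025.
The wine is racked to barrel: Jan 25, 2025 + 33 days = Feb 27, 2025.
Barrel aging ends: Feb 27, 2025 + 29 days = Mar 28, 2025.
The wine is released: Mar 28, 2025 + 4 days = Apr 1, 2025.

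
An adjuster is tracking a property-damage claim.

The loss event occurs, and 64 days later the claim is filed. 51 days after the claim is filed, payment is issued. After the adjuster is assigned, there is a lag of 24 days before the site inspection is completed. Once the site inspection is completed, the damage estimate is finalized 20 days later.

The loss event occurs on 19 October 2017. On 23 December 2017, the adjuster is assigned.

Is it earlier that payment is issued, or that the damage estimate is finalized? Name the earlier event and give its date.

The loss event occurs: Oct 19, 2017.
The claim is filed: Oct 19, 2017 + 64 days = Dec 22, 2017.
Payment is issued: Dec 22, 2017 + 51 days = Feb 11, 2018.
The adjuster is assigned: Dec 23, 2017.
The site inspection is completed: Dec 23, 2017 + 24 days = Jan 16, 2018.
The damage estimate is finalized: Jan 16, 2018 + 20 days = Feb 5, 2018.
Comparing: payment is issued on Feb 11, 2018 vs the damage estimate is finalized on Feb 5, 2018. Earlier: the damage estimate is finalized.

The damage estimate is finalized — 5 February 2018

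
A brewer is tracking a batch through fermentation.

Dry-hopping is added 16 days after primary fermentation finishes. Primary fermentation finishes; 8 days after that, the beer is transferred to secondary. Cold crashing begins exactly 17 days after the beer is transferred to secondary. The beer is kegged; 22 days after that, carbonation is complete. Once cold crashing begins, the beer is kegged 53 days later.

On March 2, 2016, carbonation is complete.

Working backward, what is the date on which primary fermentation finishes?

Carbonation is complete: Mar 2, 2016.
The beer is kegged: Mar 2, 2016 − 22 days = Feb 9, 2016.
Cold crashing begins: Feb 9, 2016 − 53 days = Dec 18, 2015.
The beer is transferred to secondary: Dec 18, 2015 − 17 days = Dec 1, 2015.
Primary fermentation finishes: Dec 1, 2015 − 8 days = Nov 23, 2015.

November 23, 2015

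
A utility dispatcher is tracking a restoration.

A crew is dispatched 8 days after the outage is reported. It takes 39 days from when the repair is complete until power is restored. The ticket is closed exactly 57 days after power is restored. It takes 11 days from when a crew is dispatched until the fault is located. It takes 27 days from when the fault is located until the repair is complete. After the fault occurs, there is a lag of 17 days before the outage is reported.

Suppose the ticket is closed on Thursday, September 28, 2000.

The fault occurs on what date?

The ticket is closed: Sep 28, 2000.
Power is restored: Sep 28, 2000 − 57 days = Aug 2, 2000.
The repair is complete: Aug 2, 2000 − 39 days = Jun 24, 2000.
The fault is located: Jun 24, 2000 − 27 days = May 28, 2000.
A crew is dispatched: May 28, 2000 − 11 days = May 17, 2000.
The outage is reported: May 17, 2000 − 8 days = May 9, 2000.
The fault occurs: May 9, 2000 − 17 days = Apr 22, 2000.

Saturday, April 22, 2000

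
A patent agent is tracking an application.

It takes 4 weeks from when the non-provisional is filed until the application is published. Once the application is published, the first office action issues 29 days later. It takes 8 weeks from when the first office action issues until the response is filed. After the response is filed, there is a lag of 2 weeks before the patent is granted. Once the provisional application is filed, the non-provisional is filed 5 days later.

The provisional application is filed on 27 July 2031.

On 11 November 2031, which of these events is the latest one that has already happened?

The first office action issues

The provisional application is filed: Jul 27, 2031.
The non-provisional is filed: Jul 27, 2031 + 5 days = Aug 1, 2031.
The application is published: Aug 1, 2031 + 4 weeks = Aug 29, 2031.
The first office action issues: Aug 29, 2031 + 29 days = Sep 27, 2031.
The response is filed: Sep 27, 2031 + 8 weeks = Nov 22, 2031.
The patent is granted: Nov 22, 2031 + 2 weeks = Dec 6, 2031.
Nov 11, 2031 falls between when the first office action issues (Sep 27, 2031) and when the response is filed (Nov 22, 2031).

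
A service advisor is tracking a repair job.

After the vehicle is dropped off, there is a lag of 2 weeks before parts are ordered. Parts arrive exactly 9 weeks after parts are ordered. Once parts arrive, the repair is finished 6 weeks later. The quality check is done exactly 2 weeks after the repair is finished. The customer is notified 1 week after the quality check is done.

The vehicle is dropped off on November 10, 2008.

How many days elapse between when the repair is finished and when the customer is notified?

Causal path: the repair is finished → the quality check is done → the customer is notified.
Total delay along the path: 2 + 1 weeks = 3 weeks = 21 days.

21 days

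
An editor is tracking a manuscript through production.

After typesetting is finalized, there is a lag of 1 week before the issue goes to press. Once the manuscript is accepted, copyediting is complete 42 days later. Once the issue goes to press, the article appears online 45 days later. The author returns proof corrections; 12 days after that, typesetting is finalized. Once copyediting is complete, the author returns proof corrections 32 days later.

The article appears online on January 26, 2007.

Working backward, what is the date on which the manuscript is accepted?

The article appears online: Jan 26, 2007.
The issue goes to press: Jan 26, 2007 − 45 days = Dec 12, 2006.
Typesetting is finalized: Dec 12, 2006 − 1 week = Dec 5, 2006.
The author returns proof corrections: Dec 5, 2006 − 12 days = Nov 23, 2006.
Copyediting is complete: Nov 23, 2006 − 32 days = Oct 22, 2006.
The manuscript is accepted: Oct 22, 2006 − 42 days = Sep 10, 2006.

September 10, 2006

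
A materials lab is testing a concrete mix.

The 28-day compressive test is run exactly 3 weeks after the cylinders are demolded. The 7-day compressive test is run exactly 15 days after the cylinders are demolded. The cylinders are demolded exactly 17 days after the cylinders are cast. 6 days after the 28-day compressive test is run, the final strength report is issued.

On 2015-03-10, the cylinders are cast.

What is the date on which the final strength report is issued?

The cylinders are cast: Mar 10, 2015.
The cylinders are demolded: Mar 10, 2015 + 17 days = Mar 27, 2015.
The 28-day compressive test is run: Mar 27, 2015 + 3 weeks = Apr 17, 2015.
The final strength report is issued: Apr 17, 2015 + 6 days = Apr 23, 2015.

2015-04-23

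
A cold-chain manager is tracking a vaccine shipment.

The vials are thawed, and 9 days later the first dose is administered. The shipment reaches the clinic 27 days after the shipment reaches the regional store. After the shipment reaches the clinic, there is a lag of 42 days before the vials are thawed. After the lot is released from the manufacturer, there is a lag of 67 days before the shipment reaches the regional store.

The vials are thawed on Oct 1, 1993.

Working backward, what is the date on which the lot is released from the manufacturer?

May 18, 1993

The vials are thawed: Oct 1, 1993.
The shipment reaches the clinic: Oct 1, 1993 − 42 days = Aug 20, 1993.
The shipment reaches the regional store: Aug 20, 1993 − 27 days = Jul 24, 1993.
The lot is released from the manufacturer: Jul 24, 1993 − 67 days = May 18, 1993.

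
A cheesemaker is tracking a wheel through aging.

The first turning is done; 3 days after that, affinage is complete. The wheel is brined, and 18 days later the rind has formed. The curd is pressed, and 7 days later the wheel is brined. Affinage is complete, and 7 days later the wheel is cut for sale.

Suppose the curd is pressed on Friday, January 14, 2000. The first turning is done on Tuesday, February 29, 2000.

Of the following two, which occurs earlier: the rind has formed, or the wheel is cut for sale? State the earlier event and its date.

The rind has formed — Tuesday, February 8, 2000

The curd is pressed: Jan 14, 2000.
The wheel is brined: Jan 14, 2000 + 7 days = Jan 21, 2000.
The rind has formed: Jan 21, 2000 + 18 days = Feb 8, 2000.
The first turning is done: Feb 29, 2000.
Affinage is complete: Feb 29, 2000 + 3 days = Mar 3, 2000.
The wheel is cut for sale: Mar 3, 2000 + 7 days = Mar 10, 2000.
Comparing: the rind has formed on Feb 8, 2000 vs the wheel is cut for sale on Mar 10, 2000. Earlier: the rind has formed.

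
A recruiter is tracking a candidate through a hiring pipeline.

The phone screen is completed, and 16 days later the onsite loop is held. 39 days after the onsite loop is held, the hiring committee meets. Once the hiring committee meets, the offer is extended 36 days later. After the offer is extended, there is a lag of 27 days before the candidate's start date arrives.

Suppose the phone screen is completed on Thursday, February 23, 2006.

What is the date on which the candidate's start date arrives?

Wednesday, June 21, 2006

The phone screen is completed: Feb 23, 2006.
The onsite loop is held: Feb 23, 2006 + 16 days = Mar 11, 2006.
The hiring committee meets: Mar 11, 2006 + 39 days = Apr 19, 2006.
The offer is extended: Apr 19, 2006 + 36 days = May 25, 2006.
The candidate's start date arrives: May 25, 2006 + 27 days = Jun 21, 2006.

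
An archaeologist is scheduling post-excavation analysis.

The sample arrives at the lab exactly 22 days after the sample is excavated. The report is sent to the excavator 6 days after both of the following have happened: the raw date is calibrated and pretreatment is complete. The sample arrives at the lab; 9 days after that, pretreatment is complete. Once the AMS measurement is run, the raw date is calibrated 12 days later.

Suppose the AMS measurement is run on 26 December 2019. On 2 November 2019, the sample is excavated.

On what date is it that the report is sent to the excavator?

The AMS measurement is run: Dec 26, 2019.
The raw date is calibrated: Dec 26, 2019 + 12 days = Jan 7, 2020.
The sample is excavated: Nov 2, 2019.
The sample arrives at the lab: Nov 2, 2019 + 22 days = Nov 24, 2019.
Pretreatment is complete: Nov 24, 2019 + 9 days = Dec 3, 2019.
Both prerequisites met — the raw date is calibrated (Jan 7, 2020), pretreatment is complete (Dec 3, 2019); the later is Jan 7, 2020.
The report is sent to the excavator: Jan 7, 2020 + 6 days = Jan 13, 2020.

13 January 2020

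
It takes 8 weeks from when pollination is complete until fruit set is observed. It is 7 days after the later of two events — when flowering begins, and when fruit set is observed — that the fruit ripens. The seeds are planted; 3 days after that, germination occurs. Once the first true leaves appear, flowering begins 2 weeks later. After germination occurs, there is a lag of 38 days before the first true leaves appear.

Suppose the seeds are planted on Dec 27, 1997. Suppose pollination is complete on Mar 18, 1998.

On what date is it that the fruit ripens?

May 20, 1998

The seeds are planted: Dec 27, 1997.
Germination occurs: Dec 27, 1997 + 3 days = Dec 30, 1997.
The first true leaves appear: Dec 30, 1997 + 38 days = Feb 6, 1998.
Flowering begins: Feb 6, 1998 + 2 weeks = Feb 20, 1998.
Pollination is complete: Mar 18, 1998.
Fruit set is observed: Mar 18, 1998 + 8 weeks = May 13, 1998.
Both prerequisites met — flowering begins (Feb 20, 1998), fruit set is observed (May 13, 1998); the later is May 13, 1998.
The fruit ripens: May 13, 1998 + 7 days = May 20, 1998.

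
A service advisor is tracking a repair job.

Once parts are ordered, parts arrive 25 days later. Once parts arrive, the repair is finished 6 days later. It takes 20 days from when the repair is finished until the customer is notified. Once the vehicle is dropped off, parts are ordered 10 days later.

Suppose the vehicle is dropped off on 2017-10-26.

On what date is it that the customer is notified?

2017-12-26

The vehicle is dropped off: Oct 26, 2017.
Parts are ordered: Oct 26, 2017 + 10 days = Nov 5, 2017.
Parts arrive: Nov 5, 2017 + 25 days = Nov 30, 2017.
The repair is finished: Nov 30, 2017 + 6 days = Dec 6, 2017.
The customer is notified: Dec 6, 2017 + 20 days = Dec 26, 2017.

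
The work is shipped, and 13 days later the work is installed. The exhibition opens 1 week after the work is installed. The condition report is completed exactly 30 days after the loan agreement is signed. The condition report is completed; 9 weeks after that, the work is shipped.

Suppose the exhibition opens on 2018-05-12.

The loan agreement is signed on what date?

2018-01-19

The exhibition opens: May 12, 2018.
The work is installed: May 12, 2018 − 1 week = May 5, 2018.
The work is shipped: May 5, 2018 − 13 days = Apr 22, 2018.
The condition report is completed: Apr 22, 2018 − 9 weeks = Feb 18, 2018.
The loan agreement is signed: Feb 18, 2018 − 30 days = Jan 19, 2018.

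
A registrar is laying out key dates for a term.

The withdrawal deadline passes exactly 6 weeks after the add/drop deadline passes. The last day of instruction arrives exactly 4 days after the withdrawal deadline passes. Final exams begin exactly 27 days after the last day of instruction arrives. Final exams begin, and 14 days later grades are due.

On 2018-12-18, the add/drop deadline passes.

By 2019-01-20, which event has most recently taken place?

The add/drop deadline passes: Dec 18, 2018.
The withdrawal deadline passes: Dec 18, 2018 + 6 weeks = Jan 29, 2019.
The last day of instruction arrives: Jan 29, 2019 + 4 days = Feb 2, 2019.
Final exams begin: Feb 2, 2019 + 27 days = Mar 1, 2019.
Grades are due: Mar 1, 2019 + 14 days = Mar 15, 2019.
Jan 20, 2019 falls between when the add/drop deadline passes (Dec 18, 2018) and when the withdrawal deadline passes (Jan 29, 2019).

The add/drop deadline passes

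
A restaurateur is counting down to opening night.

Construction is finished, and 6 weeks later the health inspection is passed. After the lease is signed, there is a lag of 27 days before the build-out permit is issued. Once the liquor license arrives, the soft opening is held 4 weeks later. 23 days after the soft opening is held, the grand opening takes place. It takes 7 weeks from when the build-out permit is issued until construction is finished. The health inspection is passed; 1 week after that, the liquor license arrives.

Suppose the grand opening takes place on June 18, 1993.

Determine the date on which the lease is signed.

The grand opening takes place: Jun 18, 1993.
The soft opening is held: Jun 18, 1993 − 23 days = May 26, 1993.
The liquor license arrives: May 26, 1993 − 4 weeks = Apr 28, 1993.
The health inspection is passed: Apr 28, 1993 − 1 week = Apr 21, 1993.
Construction is finished: Apr 21, 1993 − 6 weeks = Mar 10, 1993.
The build-out permit is issued: Mar 10, 1993 − 7 weeks = Jan 20, 1993.
The lease is signed: Jan 20, 1993 − 27 days = Dec 24, 1992.

December 24, 1992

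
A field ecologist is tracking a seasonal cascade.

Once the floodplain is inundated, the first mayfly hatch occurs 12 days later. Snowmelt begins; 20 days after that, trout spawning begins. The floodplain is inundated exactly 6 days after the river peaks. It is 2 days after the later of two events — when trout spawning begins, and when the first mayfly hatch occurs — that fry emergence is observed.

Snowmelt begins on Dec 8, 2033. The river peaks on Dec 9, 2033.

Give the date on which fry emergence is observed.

Snowmelt begins: Dec 8, 2033.
Trout spawning begins: Dec 8, 2033 + 20 days = Dec 28, 2033.
The river peaks: Dec 9, 2033.
The floodplain is inundated: Dec 9, 2033 + 6 days = Dec 15, 2033.
The first mayfly hatch occurs: Dec 15, 2033 + 12 days = Dec 27, 2033.
Both prerequisites met — trout spawning begins (Dec 28, 2033), the first mayfly hatch occurs (Dec 27, 2033); the later is Dec 28, 2033.
Fry emergence is observed: Dec 28, 2033 + 2 days = Dec 30, 2033.

Dec 30, 2033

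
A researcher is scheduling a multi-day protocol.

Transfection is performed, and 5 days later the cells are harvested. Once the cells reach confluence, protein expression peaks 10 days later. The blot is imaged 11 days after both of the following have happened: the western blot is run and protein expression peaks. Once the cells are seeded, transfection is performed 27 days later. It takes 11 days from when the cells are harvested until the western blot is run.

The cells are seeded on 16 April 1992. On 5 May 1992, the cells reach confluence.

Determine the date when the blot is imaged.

The cells are seeded: Apr 16, 1992.
Transfection is performed: Apr 16, 1992 + 27 days = May 13, 1992.
The cells are harvested: May 13, 1992 + 5 days = May 18, 1992.
The western blot is run: May 18, 1992 + 11 days = May 29, 1992.
The cells reach confluence: May 5, 1992.
Protein expression peaks: May 5, 1992 + 10 days = May 15, 1992.
Both prerequisites met — the western blot is run (May 29, 1992), protein expression peaks (May 15, 1992); the later is May 29, 1992.
The blot is imaged: May 29, 1992 + 11 days = Jun 9, 1992.

9 June 1992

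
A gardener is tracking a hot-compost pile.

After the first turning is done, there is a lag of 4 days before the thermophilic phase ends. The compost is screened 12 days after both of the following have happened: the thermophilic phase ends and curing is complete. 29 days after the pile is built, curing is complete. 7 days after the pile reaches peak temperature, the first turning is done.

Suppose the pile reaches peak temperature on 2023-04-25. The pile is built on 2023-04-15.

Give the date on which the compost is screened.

2023-05-26

The pile reaches peak temperature: Apr 25, 2023.
The first turning is done: Apr 25, 2023 + 7 days = May 2, 2023.
The thermophilic phase ends: May 2, 2023 + 4 days = May 6, 2023.
The pile is built: Apr 15, 2023.
Curing is complete: Apr 15, 2023 + 29 days = May 14, 2023.
Both prerequisites met — the thermophilic phase ends (May 6, 2023), curing is complete (May 14, 2023); the later is May 14, 2023.
The compost is screened: May 14, 2023 + 12 days = May 26, 2023.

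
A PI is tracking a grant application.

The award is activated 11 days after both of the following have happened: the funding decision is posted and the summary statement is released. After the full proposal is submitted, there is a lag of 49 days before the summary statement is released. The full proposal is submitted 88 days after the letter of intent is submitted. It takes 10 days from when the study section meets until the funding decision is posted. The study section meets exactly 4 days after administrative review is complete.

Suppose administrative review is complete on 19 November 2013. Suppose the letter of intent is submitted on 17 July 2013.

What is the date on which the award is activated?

14 December 2013

Administrative review is complete: Nov 19, 2013.
The study section meets: Nov 19, 2013 + 4 days = Nov 23, 2013.
The funding decision is posted: Nov 23, 2013 + 10 days = Dec 3, 2013.
The letter of intent is submitted: Jul 17, 2013.
The full proposal is submitted: Jul 17, 2013 + 88 days = Oct 13, 2013.
The summary statement is released: Oct 13, 2013 + 49 days = Dec 1, 2013.
Both prerequisites met — the funding decision is posted (Dec 3, 2013), the summary statement is released (Dec 1, 2013); the later is Dec 3, 2013.
The award is activated: Dec 3, 2013 + 11 days = Dec 14, 2013.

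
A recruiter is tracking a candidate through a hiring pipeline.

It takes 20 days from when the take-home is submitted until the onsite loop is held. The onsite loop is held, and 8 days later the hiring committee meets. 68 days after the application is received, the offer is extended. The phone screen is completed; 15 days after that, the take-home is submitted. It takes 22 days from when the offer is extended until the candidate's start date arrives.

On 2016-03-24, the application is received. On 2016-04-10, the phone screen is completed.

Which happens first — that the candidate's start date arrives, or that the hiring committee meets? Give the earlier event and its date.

The hiring committee meets — 2016-05-23

The application is received: Mar 24, 2016.
The offer is extended: Mar 24, 2016 + 68 days = May 31, 2016.
The candidate's start date arrives: May 31, 2016 + 22 days = Jun 22, 2016.
The phone screen is completed: Apr 10, 2016.
The take-home is submitted: Apr 10, 2016 + 15 days = Apr 25, 2016.
The onsite loop is held: Apr 25, 2016 + 20 days = May 15, 2016.
The hiring committee meets: May 15, 2016 + 8 days = May 23, 2016.
Comparing: the candidate's start date arrives on Jun 22, 2016 vs the hiring committee meets on May 23, 2016. Earlier: the hiring committee meets.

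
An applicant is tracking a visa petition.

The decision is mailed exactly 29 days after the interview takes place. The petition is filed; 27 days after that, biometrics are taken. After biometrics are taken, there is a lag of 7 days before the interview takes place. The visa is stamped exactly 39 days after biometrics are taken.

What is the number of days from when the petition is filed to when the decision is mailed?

Causal path: the petition is filed → biometrics are taken → the interview takes place → the decision is mailed.
Total delay along the path: 27 + 7 + 29 = 63 days.

63 days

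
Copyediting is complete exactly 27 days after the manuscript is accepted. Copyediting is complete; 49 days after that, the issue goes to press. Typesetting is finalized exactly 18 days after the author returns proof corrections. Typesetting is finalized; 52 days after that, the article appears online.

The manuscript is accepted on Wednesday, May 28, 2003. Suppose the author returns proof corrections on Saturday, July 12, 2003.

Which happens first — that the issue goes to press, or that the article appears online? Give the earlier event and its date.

The issue goes to press — Tuesday, August 12, 2003

The manuscript is accepted: May 28, 2003.
Copyediting is complete: May 28, 2003 + 27 days = Jun 24, 2003.
The issue goes to press: Jun 24, 2003 + 49 days = Aug 12, 2003.
The author returns proof corrections: Jul 12, 2003.
Typesetting is finalized: Jul 12, 2003 + 18 days = Jul 30, 2003.
The article appears online: Jul 30, 2003 + 52 days = Sep 20, 2003.
Comparing: the issue goes to press on Aug 12, 2003 vs the article appears online on Sep 20, 2003. Earlier: the issue goes to press.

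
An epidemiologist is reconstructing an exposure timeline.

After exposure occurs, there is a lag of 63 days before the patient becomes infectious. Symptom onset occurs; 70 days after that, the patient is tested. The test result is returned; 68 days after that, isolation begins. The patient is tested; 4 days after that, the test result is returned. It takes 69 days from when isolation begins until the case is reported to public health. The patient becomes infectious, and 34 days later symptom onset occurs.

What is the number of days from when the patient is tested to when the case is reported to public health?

141 days

Causal path: the patient is tested → the test result is returned → isolation begins → the case is reported to public health.
Total delay along the path: 4 + 68 + 69 = 141 days.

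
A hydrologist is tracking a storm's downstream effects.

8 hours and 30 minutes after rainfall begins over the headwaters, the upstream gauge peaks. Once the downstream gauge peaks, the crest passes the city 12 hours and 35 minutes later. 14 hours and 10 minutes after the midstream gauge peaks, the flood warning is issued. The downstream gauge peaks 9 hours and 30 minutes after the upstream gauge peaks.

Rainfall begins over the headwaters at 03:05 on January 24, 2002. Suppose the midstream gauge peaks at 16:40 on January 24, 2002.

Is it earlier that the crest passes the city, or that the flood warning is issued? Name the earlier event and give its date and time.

Rainfall begins over the headwaters: 03:05 Jan 24, 2002.
The upstream gauge peaks: 03:05 Jan 24, 2002 + 8h30m = 11:35 Jan 24, 2002.
The downstream gauge peaks: 11:35 Jan 24, 2002 + 9h30m = 21:05 Jan 24, 2002.
The crest passes the city: 21:05 Jan 24, 2002 + 12h35m = 09:40 Jan 25, 2002.
The midstream gauge peaks: 16:40 Jan 24, 2002.
The flood warning is issued: 16:40 Jan 24, 2002 + 14h10m = 06:50 Jan 25, 2002.
Comparing: the crest passes the city at 09:40 Jan 25, 2002 vs the flood warning is issued at 06:50 Jan 25, 2002. Earlier: the flood warning is issued.

The flood warning is issued — 06:50 on January 25, 2002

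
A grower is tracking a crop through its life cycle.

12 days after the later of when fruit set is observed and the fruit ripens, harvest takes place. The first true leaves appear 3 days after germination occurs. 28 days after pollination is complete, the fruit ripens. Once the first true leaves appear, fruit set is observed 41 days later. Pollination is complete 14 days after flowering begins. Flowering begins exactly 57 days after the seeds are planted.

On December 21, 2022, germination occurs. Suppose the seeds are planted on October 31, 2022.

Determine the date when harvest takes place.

February 19, 2023

Germination occurs: Dec 21, 2022.
The first true leaves appear: Dec 21, 2022 + 3 days = Dec 24, 2022.
Fruit set is observed: Dec 24, 2022 + 41 days = Feb 3, 2023.
The seeds are planted: Oct 31, 2022.
Flowering begins: Oct 31, 2022 + 57 days = Dec 27, 2022.
Pollination is complete: Dec 27, 2022 + 14 days = Jan 10, 2023.
The fruit ripens: Jan 10, 2023 + 28 days = Feb 7, 2023.
Both prerequisites met — fruit set is observed (Feb 3, 2023), the fruit ripens (Feb 7, 2023); the later is Feb 7, 2023.
Harvest takes place: Feb 7, 2023 + 12 days = Feb 19, 2023.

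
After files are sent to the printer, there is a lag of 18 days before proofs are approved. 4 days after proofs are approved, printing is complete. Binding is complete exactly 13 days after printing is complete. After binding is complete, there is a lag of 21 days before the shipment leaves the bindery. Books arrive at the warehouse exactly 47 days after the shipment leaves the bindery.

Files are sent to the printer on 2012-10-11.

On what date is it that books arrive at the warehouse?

Files are sent to the printer: Oct 11, 2012.
Proofs are approved: Oct 11, 2012 + 18 days = Oct 29, 2012.
Printing is complete: Oct 29, 2012 + 4 days = Nov 2, 2012.
Binding is complete: Nov 2, 2012 + 13 days = Nov 15, 2012.
The shipment leaves the bindery: Nov 15, 2012 + 21 days = Dec 6, 2012.
Books arrive at the warehouse: Dec 6, 2012 + 47 days = Jan 22, 2013.

2013-01-22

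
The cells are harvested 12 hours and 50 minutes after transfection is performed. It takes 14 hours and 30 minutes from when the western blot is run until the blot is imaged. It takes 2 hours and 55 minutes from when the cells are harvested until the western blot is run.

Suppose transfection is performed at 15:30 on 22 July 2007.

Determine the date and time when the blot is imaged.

21:45 on 23 July 2007

Transfection is performed: 15:30 Jul 22, 2007.
The cells are harvested: 15:30 Jul 22, 2007 + 12h50m = 04:20 Jul 23, 2007.
The western blot is run: 04:20 Jul 23, 2007 + 2h55m = 07:15 Jul 23, 2007.
The blot is imaged: 07:15 Jul 23, 2007 + 14h30m = 21:45 Jul 23, 2007.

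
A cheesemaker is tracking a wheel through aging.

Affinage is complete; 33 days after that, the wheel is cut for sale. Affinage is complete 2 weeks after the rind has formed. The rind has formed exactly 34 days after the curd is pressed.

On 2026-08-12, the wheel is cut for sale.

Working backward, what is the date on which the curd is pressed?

2026-05-23

The wheel is cut for sale: Aug 12, 2026.
Affinage is complete: Aug 12, 2026 − 33 days = Jul 10, 2026.
The rind has formed: Jul 10, 2026 − 2 weeks = Jun 26, 2026.
The curd is pressed: Jun 26, 2026 − 34 days = May 23, 2026.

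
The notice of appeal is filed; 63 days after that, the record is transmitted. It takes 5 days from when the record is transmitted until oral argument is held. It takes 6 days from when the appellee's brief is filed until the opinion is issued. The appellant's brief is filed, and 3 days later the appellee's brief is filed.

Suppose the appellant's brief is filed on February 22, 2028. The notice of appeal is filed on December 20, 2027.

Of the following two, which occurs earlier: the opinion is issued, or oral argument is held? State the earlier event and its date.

The appellant's brief is filed: Feb 22, 2028.
The appellee's brief is filed: Feb 22, 2028 + 3 days = Feb 25, 2028.
The opinion is issued: Feb 25, 2028 + 6 days = Mar 2, 2028.
The notice of appeal is filed: Dec 20, 2027.
The record is transmitted: Dec 20, 2027 + 63 days = Feb 21, 2028.
Oral argument is held: Feb 21, 2028 + 5 days = Feb 26, 2028.
Comparing: the opinion is issued on Mar 2, 2028 vs oral argument is held on Feb 26, 2028. Earlier: oral argument is held.

Oral argument is held — February 26, 2028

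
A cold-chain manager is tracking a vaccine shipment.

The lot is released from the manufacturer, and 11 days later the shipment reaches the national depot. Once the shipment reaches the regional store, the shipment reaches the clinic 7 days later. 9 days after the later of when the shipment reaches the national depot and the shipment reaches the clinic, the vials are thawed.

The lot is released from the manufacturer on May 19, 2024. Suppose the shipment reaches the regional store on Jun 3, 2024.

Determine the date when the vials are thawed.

Jun 19, 2024

The lot is released from the manufacturer: May 19, 2024.
The shipment reaches the national depot: May 19, 2024 + 11 days = May 30, 2024.
The shipment reaches the regional store: Jun 3, 2024.
The shipment reaches the clinic: Jun 3, 2024 + 7 days = Jun 10, 2024.
Both prerequisites met — the shipment reaches the national depot (May 30, 2024), the shipment reaches the clinic (Jun 10, 2024); the later is Jun 10, 2024.
The vials are thawed: Jun 10, 2024 + 9 days = Jun 19, 2024.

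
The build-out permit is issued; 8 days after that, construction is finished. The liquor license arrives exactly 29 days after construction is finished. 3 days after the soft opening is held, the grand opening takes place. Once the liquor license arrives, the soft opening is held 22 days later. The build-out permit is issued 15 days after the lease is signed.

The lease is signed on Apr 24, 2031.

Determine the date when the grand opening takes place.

The lease is signed: Apr 24, 2031.
The build-out permit is issued: Apr 24, 2031 + 15 days = May 9, 2031.
Construction is finished: May 9, 2031 + 8 days = May 17, 2031.
The liquor license arrives: May 17, 2031 + 29 days = Jun 15, 2031.
The soft opening is held: Jun 15, 2031 + 22 days = Jul 7, 2031.
The grand opening takes place: Jul 7, 2031 + 3 days = Jul 10, 2031.

Jul 10, 2031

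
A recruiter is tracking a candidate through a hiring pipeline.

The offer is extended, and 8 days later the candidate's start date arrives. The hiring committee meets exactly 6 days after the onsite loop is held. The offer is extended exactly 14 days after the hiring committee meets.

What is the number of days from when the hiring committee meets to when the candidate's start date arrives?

22 days

Causal path: the hiring committee meets → the offer is extended → the candidate's start date arrives.
Total delay along the path: 14 + 8 = 22 days.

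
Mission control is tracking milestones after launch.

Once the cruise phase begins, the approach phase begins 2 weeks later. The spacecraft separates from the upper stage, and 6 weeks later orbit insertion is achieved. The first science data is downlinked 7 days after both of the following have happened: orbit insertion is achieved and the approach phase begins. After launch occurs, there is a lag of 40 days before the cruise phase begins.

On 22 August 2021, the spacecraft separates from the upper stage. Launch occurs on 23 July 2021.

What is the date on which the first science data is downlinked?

The spacecraft separates from the upper stage: Aug 22, 2021.
Orbit insertion is achieved: Aug 22, 2021 + 6 weeks = Oct 3, 2021.
Launch occurs: Jul 23, 2021.
The cruise phase begins: Jul 23, 2021 + 40 days = Sep 1, 2021.
The approach phase begins: Sep 1, 2021 + 2 weeks = Sep 15, 2021.
Both prerequisites met — orbit insertion is achieved (Oct 3, 2021), the approach phase begins (Sep 15, 2021); the later is Oct 3, 2021.
The first science data is downlinked: Oct 3, 2021 + 7 days = Oct 10, 2021.

10 October 2021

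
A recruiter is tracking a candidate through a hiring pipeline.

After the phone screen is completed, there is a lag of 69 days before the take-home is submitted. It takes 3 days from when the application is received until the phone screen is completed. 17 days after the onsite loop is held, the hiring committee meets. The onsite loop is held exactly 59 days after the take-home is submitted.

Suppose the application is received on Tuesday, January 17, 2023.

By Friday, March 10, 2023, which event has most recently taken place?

The phone screen is completed

The application is received: Jan 17, 2023.
The phone screen is completed: Jan 17, 2023 + 3 days = Jan 20, 2023.
The take-home is submitted: Jan 20, 2023 + 69 days = Mar 30, 2023.
The onsite loop is held: Mar 30, 2023 + 59 days = May 28, 2023.
The hiring committee meets: May 28, 2023 + 17 days = Jun 14, 2023.
Mar 10, 2023 falls between when the phone screen is completed (Jan 20, 2023) and when the take-home is submitted (Mar 30, 2023).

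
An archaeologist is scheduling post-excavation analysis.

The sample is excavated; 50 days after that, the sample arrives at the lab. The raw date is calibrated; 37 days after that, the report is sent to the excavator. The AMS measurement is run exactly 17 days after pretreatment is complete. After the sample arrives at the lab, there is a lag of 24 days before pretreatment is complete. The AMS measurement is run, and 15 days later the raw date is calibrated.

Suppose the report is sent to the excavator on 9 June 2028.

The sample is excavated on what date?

The report is sent to the excavator: Jun 9, 2028.
The raw date is calibrated: Jun 9, 2028 − 37 days = May 3, 2028.
The AMS measurement is run: May 3, 2028 − 15 days = Apr 18, 2028.
Pretreatment is complete: Apr 18, 2028 − 17 days = Apr 1, 2028.
The sample arrives at the lab: Apr 1, 2028 − 24 days = Mar 8, 2028.
The sample is excavated: Mar 8, 2028 − 50 days = Jan 18, 2028.

18 January 2028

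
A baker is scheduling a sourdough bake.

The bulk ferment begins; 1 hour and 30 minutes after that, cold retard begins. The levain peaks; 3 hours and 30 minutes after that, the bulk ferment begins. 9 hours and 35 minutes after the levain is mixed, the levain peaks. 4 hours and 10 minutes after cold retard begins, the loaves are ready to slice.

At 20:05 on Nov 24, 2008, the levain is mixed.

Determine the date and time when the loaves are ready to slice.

14:50 on Nov 25, 2008

The levain is mixed: 20:05 Nov 24, 2008.
The levain peaks: 20:05 Nov 24, 2008 + 9h35m = 05:40 Nov 25, 2008.
The bulk ferment begins: 05:40 Nov 25, 2008 + 3h30m = 09:10 Nov 25, 2008.
Cold retard begins: 09:10 Nov 25, 2008 + 1h30m = 10:40 Nov 25, 2008.
The loaves are ready to slice: 10:40 Nov 25, 2008 + 4h10m = 14:50 Nov 25, 2008.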